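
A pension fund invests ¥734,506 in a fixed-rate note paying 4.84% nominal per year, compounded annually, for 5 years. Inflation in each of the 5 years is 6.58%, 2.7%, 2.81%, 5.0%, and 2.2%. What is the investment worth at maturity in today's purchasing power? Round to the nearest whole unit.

¥770,387

Nominal value at maturity: ¥734,506 × (1 + 4.84%)^5 ≈ ¥930,316.
Price-level factor over 5 years: 1.0658 × 1.027 × 1.0281 × 1.050 × 1.022 ≈ 1.2075961327.
Dividing the nominal maturity value by the price-level factor gives the value in today's money.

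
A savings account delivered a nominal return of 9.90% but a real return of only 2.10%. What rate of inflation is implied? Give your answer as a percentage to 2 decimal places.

From (1+r_nom) = (1+r_real)(1+π), we get 1+π = (1 + 9.90%)/(1 + 2.10%) = 1.0990/1.0210 ≈ 1.07640.
So π ≈ 7.6396%.

7.64%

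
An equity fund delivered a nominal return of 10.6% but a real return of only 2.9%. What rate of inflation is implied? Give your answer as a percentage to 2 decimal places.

7.48%

From (1+r_nom) = (1+r_real)(1+π), we get 1+π = (1 + 10.6%)/(1 + 2.9%) = 1.106/1.029 ≈ 1.07483.
So π ≈ 7.4830%.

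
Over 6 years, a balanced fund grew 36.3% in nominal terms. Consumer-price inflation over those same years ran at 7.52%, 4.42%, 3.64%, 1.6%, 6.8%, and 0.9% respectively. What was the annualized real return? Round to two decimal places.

Cumulative inflation factor: 1.0752 × 1.0442 × 1.0364 × 1.016 × 1.068 × 1.009 ≈ 1.27396.
Nominal growth factor: 1.36300. Real growth factor = 1.36300 / 1.27396 ≈ 1.06989.
Annualized: 1.06989^(1/6) − 1 ≈ 0.01132.

1.13%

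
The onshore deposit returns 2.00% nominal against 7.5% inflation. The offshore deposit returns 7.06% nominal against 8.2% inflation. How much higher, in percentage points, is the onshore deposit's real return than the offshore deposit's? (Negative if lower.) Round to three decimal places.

The onshore deposit real return: 1.0200/1.075 − 1 = -5.1163%.
The offshore deposit real return: 1.0706/1.082 − 1 = -1.0536%.
Difference: -5.1163 − (-1.0536) = -4.0627 pp.

-4.063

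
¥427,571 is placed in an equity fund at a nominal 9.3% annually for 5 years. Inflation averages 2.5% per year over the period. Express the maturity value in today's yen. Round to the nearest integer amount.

¥589,508

Nominal value at maturity: ¥427,571 × (1 + 9.3%)^5 ≈ ¥666,974.
Price-level factor over 5 years: (1 + 2.5%)^5 ≈ 1.1314082129.
Dividing the nominal maturity value by the price-level factor gives the value in today's money.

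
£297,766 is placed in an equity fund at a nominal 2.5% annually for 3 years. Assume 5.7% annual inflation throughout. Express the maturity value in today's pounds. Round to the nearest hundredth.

£271,532.45

Nominal value at maturity: £297,766 × (1 + 2.5%)^3 ≈ £320,661.41.
Price-level factor over 3 years: (1 + 5.7%)^3 = 1.180932193.
Dividing the nominal maturity value by the price-level factor gives the value in today's money.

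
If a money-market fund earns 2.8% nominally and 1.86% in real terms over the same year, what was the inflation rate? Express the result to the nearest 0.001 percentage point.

0.923%

From (1+r_nom) = (1+r_real)(1+π), we get 1+π = (1 + 2.8%)/(1 + 1.86%) = 1.028/1.0186 ≈ 1.00923.
So π ≈ 0.9228%.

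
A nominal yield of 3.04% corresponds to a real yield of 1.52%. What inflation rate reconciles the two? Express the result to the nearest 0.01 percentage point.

From (1+r_nom) = (1+r_real)(1+π), we get 1+π = (1 + 3.04%)/(1 + 1.52%) = 1.0304/1.0152 ≈ 1.01497.
So π ≈ 1.4972%.

1.50%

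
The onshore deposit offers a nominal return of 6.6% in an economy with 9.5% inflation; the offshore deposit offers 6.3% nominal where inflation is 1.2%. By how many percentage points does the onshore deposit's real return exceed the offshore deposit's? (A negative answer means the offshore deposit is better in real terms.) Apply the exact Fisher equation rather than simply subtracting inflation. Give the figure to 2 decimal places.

-7.69

The onshore deposit real return: 1.066/1.095 − 1 = -2.648%.
The offshore deposit real return: 1.063/1.012 − 1 = 5.040%.
Difference: -2.648 − 5.040 = -7.688 pp.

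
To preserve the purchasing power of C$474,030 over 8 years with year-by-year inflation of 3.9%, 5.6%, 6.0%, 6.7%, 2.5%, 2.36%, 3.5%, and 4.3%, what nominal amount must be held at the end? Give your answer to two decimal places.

C$666,245.64

Cumulative price-level factor: 1.039 × 1.056 × 1.060 × 1.067 × 1.025 × 1.0236 × 1.035 × 1.043 ≈ 1.4054925609.
The nominal amount required is C$474,030 scaled up by that factor.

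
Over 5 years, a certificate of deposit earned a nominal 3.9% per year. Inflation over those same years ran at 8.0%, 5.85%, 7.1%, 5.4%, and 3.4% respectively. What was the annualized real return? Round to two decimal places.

Cumulative inflation factor: 1.080 × 1.0585 × 1.071 × 1.054 × 1.034 ≈ 1.33434.
Nominal growth factor: 1.21081. Real growth factor = 1.21081 / 1.33434 ≈ 0.90743.
Annualized: 0.90743^(1/5) − 1 ≈ -0.01924.

-1.92%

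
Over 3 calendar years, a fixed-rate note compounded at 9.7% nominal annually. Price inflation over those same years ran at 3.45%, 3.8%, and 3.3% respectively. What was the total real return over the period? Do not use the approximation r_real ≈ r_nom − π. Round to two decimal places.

19.01%

Cumulative inflation factor: 1.0345 × 1.038 × 1.033 ≈ 1.10925.
Nominal growth factor: 1.32014. Real growth factor = 1.32014 / 1.10925 ≈ 1.19012.
Total real return ≈ 19.0123%.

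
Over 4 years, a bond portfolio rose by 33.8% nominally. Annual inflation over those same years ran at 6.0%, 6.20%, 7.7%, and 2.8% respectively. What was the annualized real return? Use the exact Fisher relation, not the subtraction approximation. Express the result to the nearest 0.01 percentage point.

Cumulative inflation factor: 1.060 × 1.0620 × 1.077 × 1.028 ≈ 1.24635.
Nominal growth factor: 1.33800. Real growth factor = 1.33800 / 1.24635 ≈ 1.07354.
Annualized: 1.07354^(1/4) − 1 ≈ 0.01790.

1.79%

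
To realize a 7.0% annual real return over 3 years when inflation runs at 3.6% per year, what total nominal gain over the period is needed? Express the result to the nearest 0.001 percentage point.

36.217%

Required annual nominal rate: (1+7.0%)(1+3.6%) − 1 = 10.852%.
Cumulative over 3 years: (1 + 0.10852)^3 − 1 ≈ 0.36217.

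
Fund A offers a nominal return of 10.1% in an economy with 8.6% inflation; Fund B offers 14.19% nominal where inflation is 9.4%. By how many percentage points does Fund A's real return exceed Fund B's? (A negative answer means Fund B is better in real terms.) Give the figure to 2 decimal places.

Fund A real return: 1.101/1.086 − 1 = 1.381%.
Fund B real return: 1.1419/1.094 − 1 = 4.378%.
Difference: 1.381 − 4.378 = -2.997 pp.

-3.00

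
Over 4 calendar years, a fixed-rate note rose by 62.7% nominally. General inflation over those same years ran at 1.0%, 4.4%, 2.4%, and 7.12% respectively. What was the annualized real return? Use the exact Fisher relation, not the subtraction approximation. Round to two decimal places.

Cumulative inflation factor: 1.010 × 1.044 × 1.024 × 1.0712 ≈ 1.15662.
Nominal growth factor: 1.62700. Real growth factor = 1.62700 / 1.15662 ≈ 1.40668.
Annualized: 1.40668^(1/4) − 1 ≈ 0.08905.

8.91%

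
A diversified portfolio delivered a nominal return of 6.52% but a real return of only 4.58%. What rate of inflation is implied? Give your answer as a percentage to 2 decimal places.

1.86%

From (1+r_nom) = (1+r_real)(1+π), we get 1+π = (1 + 6.52%)/(1 + 4.58%) = 1.0652/1.0458 ≈ 1.01855.
So π ≈ 1.8550%.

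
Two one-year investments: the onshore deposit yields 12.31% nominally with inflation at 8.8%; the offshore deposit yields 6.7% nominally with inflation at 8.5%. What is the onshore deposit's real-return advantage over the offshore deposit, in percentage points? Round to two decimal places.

The onshore deposit real return: 1.1231/1.088 − 1 = 3.226%.
The offshore deposit real return: 1.067/1.085 − 1 = -1.659%.
Difference: 3.226 − (-1.659) = 4.885 pp.

4.89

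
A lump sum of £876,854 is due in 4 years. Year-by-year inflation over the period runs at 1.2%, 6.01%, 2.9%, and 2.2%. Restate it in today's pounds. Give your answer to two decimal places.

Price-level factor over 4 years: 1.012 × 1.0601 × 1.029 × 1.022 ≈ 1.1282195411.
Purchasing power today: £876,854 divided by that factor.

£777,201.57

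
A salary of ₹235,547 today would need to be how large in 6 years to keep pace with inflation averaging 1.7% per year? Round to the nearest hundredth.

₹260,617.33

Cumulative price-level factor: (1+1.7%)^6 ≈ 1.1064345214.
The nominal amount required is ₹235,547 scaled up by that factor.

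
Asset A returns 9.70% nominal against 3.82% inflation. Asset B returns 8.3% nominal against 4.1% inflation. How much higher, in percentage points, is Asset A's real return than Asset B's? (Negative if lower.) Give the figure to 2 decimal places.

Asset A real return: 1.0970/1.0382 − 1 = 5.664%.
Asset B real return: 1.083/1.041 − 1 = 4.035%.
Difference: 5.664 − 4.035 = 1.629 pp.

1.63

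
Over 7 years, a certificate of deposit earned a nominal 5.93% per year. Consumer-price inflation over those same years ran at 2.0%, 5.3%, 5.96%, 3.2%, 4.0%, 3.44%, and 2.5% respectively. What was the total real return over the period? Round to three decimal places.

15.568%

Cumulative inflation factor: 1.020 × 1.053 × 1.0596 × 1.032 × 1.040 × 1.0344 × 1.025 ≈ 1.29508.
Nominal growth factor: 1.49669. Real growth factor = 1.49669 / 1.29508 ≈ 1.15568.
Total real return ≈ 15.5678%.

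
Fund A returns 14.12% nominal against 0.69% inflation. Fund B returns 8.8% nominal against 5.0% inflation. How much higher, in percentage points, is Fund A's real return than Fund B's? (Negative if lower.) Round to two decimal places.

9.72

Fund A real return: 1.1412/1.0069 − 1 = 13.338%.
Fund B real return: 1.088/1.050 − 1 = 3.619%.
Difference: 13.338 − 3.619 = 9.719 pp.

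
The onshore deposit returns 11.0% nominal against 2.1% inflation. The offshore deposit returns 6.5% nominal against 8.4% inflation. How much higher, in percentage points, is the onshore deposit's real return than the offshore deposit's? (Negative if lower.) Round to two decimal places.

10.47

The onshore deposit real return: 1.110/1.021 − 1 = 8.717%.
The offshore deposit real return: 1.065/1.084 − 1 = -1.753%.
Difference: 8.717 − (-1.753) = 10.470 pp.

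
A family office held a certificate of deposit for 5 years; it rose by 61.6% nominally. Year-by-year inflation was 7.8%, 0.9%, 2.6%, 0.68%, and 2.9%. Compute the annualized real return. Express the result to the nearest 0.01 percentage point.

6.93%

Cumulative inflation factor: 1.078 × 1.009 × 1.026 × 1.0068 × 1.029 ≈ 1.15615.
Nominal growth factor: 1.61600. Real growth factor = 1.61600 / 1.15615 ≈ 1.39774.
Annualized: 1.39774^(1/5) − 1 ≈ 0.06926.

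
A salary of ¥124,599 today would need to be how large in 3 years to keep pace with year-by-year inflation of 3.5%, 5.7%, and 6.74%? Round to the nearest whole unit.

Cumulative price-level factor: 1.035 × 1.057 × 1.0674 = 1.167730263.
The nominal amount required is ¥124,599 scaled up by that factor.

¥145,498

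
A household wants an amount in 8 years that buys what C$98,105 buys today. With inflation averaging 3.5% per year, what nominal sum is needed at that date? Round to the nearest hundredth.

C$129,185.55

Cumulative price-level factor: (1+3.5%)^8 ≈ 1.3168090370.
The nominal amount required is C$98,105 scaled up by that factor.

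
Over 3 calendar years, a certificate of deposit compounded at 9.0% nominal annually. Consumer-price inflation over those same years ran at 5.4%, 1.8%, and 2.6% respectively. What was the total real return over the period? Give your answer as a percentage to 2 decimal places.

Cumulative inflation factor: 1.054 × 1.018 × 1.026 ≈ 1.10087.
Nominal growth factor: 1.29503. Real growth factor = 1.29503 / 1.10087 ≈ 1.17637.
Total real return ≈ 17.6369%.

17.64%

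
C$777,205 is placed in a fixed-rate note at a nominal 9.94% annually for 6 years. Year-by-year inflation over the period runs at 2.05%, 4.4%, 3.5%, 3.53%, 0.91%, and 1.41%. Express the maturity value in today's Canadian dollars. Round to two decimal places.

Nominal value at maturity: C$777,205 × (1 + 9.94%)^6 ≈ C$1,372,366.10.
Price-level factor over 6 years: 1.0205 × 1.044 × 1.035 × 1.0353 × 1.0091 × 1.0141 ≈ 1.1682480382.
The maturity value deflated by that factor is the answer in today's purchasing power.

C$1,174,721.51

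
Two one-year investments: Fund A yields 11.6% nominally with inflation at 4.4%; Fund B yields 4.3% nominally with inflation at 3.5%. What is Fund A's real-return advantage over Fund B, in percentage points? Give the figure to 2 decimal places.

6.12

Fund A real return: 1.116/1.044 − 1 = 6.897%.
Fund B real return: 1.043/1.035 − 1 = 0.773%.
Difference: 6.897 − 0.773 = 6.124 pp.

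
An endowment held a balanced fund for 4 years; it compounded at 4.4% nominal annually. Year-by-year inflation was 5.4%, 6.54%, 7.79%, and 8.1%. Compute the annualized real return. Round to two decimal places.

-2.39%

Cumulative inflation factor: 1.054 × 1.0654 × 1.0779 × 1.081 ≈ 1.30845.
Nominal growth factor: 1.18796. Real growth factor = 1.18796 / 1.30845 ≈ 0.90791.
Annualized: 0.90791^(1/4) − 1 ≈ -0.02386.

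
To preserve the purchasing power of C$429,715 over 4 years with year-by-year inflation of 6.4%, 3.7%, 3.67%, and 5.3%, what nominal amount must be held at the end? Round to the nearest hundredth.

C$517,585.82

Cumulative price-level factor: 1.064 × 1.037 × 1.0367 × 1.053 ≈ 1.2044862707.
The nominal amount required is C$429,715 scaled up by that factor.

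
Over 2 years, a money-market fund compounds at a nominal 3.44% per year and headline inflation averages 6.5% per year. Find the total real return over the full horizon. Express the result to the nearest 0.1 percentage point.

-5.7%

The annual real rate is (1+3.44%)/(1+6.5%) − 1 = -2.8732%.
Compounded over 2 years: (1 + -0.028732)^2 − 1 ≈ -0.05664.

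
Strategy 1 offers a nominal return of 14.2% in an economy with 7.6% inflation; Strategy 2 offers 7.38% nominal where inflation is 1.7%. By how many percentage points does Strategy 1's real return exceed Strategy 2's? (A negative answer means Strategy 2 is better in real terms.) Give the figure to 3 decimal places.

Strategy 1 real return: 1.142/1.076 − 1 = 6.1338%.
Strategy 2 real return: 1.0738/1.017 − 1 = 5.5851%.
Difference: 6.1338 − 5.5851 = 0.5487 pp.

0.549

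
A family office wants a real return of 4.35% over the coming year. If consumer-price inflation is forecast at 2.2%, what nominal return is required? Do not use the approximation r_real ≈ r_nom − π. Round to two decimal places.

6.65%

By the Fisher equation, 1 + r_nom = (1 + 4.35%)(1 + 2.2%) = 1.0435 × 1.022 = 1.066457.
So r_nom = 6.6457%.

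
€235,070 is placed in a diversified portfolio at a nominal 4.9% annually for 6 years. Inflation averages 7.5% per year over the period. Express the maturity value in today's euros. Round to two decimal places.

Nominal value at maturity: €235,070 × (1 + 4.9%)^6 ≈ €313,220.47.
Price-level factor over 6 years: (1 + 7.5%)^6 ≈ 1.5433015256.
The maturity value deflated by that factor is the answer in today's purchasing power.

€202,954.81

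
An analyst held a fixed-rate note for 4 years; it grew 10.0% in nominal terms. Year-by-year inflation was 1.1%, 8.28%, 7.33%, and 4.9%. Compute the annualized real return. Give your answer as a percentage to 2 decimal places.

-2.80%

Cumulative inflation factor: 1.011 × 1.0828 × 1.0733 × 1.049 ≈ 1.23253.
Nominal growth factor: 1.10000. Real growth factor = 1.10000 / 1.23253 ≈ 0.89248.
Annualized: 0.89248^(1/4) − 1 ≈ -0.02804.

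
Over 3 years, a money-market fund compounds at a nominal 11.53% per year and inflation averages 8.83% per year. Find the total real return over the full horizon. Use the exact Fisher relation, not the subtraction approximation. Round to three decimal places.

The annual real rate is (1+11.53%)/(1+8.83%) − 1 = 2.4809%.
Compounded over 3 years: (1 + 0.024809)^3 − 1 ≈ 0.07629.

7.629%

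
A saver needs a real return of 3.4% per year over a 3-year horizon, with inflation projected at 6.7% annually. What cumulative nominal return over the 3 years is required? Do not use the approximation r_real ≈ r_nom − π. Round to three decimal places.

34.293%

Required annual nominal rate: (1+3.4%)(1+6.7%) − 1 = 10.3278%.
Cumulative over 3 years: (1 + 0.103278)^3 − 1 ≈ 0.34293.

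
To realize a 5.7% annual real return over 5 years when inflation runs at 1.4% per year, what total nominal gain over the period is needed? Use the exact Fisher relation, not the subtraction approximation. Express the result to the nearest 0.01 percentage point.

41.44%

Required annual nominal rate: (1+5.7%)(1+1.4%) − 1 = 7.1798%.
Cumulative over 5 years: (1 + 0.071798)^5 − 1 ≈ 0.41438.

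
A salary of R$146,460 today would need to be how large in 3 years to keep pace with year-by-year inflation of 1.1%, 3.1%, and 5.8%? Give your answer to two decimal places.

Cumulative price-level factor: 1.011 × 1.031 × 1.058 = 1.102796778.
The nominal amount required is R$146,460 scaled up by that factor.

R$161,515.62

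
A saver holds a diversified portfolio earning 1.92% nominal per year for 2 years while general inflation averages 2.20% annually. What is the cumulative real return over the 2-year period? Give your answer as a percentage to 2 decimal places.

The annual real rate is (1+1.92%)/(1+2.20%) − 1 = -0.2740%.
Compounded over 2 years: (1 + -0.002740)^2 − 1 ≈ -0.00547.

-0.55%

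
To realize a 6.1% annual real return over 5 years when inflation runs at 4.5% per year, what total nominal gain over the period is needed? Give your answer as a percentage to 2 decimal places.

Required annual nominal rate: (1+6.1%)(1+4.5%) − 1 = 10.8745%.
Cumulative over 5 years: (1 + 0.108745)^5 − 1 ≈ 0.67555.

67.56%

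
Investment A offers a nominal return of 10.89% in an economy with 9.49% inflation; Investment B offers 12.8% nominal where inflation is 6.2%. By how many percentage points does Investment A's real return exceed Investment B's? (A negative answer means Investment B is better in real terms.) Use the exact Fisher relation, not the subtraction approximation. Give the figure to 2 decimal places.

-4.94

Investment A real return: 1.1089/1.0949 − 1 = 1.279%.
Investment B real return: 1.128/1.062 − 1 = 6.215%.
Difference: 1.279 − 6.215 = -4.936 pp.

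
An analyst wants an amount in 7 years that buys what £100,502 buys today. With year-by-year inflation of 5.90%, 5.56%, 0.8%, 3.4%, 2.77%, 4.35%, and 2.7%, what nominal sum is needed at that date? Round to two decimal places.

£128,967.53

Cumulative price-level factor: 1.0590 × 1.0556 × 1.008 × 1.034 × 1.0277 × 1.0435 × 1.027 ≈ 1.2832334329.
The nominal amount required is £100,502 scaled up by that factor.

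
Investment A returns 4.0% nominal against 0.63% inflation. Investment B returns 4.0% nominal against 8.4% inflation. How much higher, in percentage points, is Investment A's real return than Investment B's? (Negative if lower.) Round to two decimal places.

7.41

Investment A real return: 1.040/1.0063 − 1 = 3.349%.
Investment B real return: 1.040/1.084 − 1 = -4.059%.
Difference: 3.349 − (-4.059) = 7.408 pp.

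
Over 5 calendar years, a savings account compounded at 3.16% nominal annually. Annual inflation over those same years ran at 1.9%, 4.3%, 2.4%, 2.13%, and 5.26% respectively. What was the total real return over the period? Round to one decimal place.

-0.1%

Cumulative inflation factor: 1.019 × 1.043 × 1.024 × 1.0213 × 1.0526 ≈ 1.16997.
Nominal growth factor: 1.16831. Real growth factor = 1.16831 / 1.16997 ≈ 0.99858.
Total real return ≈ -0.1423%.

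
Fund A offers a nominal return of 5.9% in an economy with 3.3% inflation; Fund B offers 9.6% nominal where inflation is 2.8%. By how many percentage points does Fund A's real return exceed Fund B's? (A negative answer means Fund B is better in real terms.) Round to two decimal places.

-4.10

Fund A real return: 1.059/1.033 − 1 = 2.517%.
Fund B real return: 1.096/1.028 − 1 = 6.615%.
Difference: 2.517 − 6.615 = -4.098 pp.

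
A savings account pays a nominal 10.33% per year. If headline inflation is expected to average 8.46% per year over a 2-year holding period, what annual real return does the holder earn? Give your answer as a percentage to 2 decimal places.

With constant rates the annual real return is the same each year: (1+10.33%)/(1+8.46%) − 1 = 0.01724.

1.72%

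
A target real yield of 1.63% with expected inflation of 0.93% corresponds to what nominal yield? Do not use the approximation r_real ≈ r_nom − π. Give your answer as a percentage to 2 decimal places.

By the Fisher equation, 1 + r_nom = (1 + 1.63%)(1 + 0.93%) = 1.0163 × 1.0093 = 1.02575159.
So r_nom = 2.575159%.

2.58%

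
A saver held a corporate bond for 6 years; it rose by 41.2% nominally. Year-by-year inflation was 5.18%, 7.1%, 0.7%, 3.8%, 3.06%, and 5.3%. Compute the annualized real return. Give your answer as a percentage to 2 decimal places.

Cumulative inflation factor: 1.0518 × 1.071 × 1.007 × 1.038 × 1.0306 × 1.053 ≈ 1.27781.
Nominal growth factor: 1.41200. Real growth factor = 1.41200 / 1.27781 ≈ 1.10501.
Annualized: 1.10501^(1/6) − 1 ≈ 0.01678.

1.68%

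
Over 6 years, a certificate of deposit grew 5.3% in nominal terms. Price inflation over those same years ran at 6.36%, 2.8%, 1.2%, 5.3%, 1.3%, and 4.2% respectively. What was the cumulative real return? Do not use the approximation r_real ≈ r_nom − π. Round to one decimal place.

-14.4%

Cumulative inflation factor: 1.0636 × 1.028 × 1.012 × 1.053 × 1.013 × 1.042 ≈ 1.22987.
Nominal growth factor: 1.05300. Real growth factor = 1.05300 / 1.22987 ≈ 0.85619.
Total real return ≈ -14.3809%.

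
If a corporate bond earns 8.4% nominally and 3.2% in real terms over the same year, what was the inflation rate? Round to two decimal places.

5.04%

From (1+r_nom) = (1+r_real)(1+π), we get 1+π = (1 + 8.4%)/(1 + 3.2%) = 1.084/1.032 ≈ 1.05039.
So π ≈ 5.0388%.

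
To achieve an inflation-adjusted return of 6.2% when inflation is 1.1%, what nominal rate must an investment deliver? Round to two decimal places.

By the Fisher equation, 1 + r_nom = (1 + 6.2%)(1 + 1.1%) = 1.062 × 1.011 = 1.073682.
So r_nom = 7.3682%.

7.37%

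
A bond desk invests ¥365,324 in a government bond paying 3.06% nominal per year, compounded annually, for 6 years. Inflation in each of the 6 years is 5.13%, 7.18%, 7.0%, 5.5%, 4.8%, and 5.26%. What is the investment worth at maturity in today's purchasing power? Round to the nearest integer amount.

¥311,974

Nominal value at maturity: ¥365,324 × (1 + 3.06%)^6 ≈ ¥437,743.
Price-level factor over 6 years: 1.0513 × 1.0718 × 1.070 × 1.055 × 1.048 × 1.0526 ≈ 1.4031409606.
The maturity value deflated by that factor is the answer in today's purchasing power.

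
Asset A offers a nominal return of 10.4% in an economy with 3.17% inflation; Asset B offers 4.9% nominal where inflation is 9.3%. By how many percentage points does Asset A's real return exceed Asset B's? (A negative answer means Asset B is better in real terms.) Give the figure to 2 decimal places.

Asset A real return: 1.104/1.0317 − 1 = 7.008%.
Asset B real return: 1.049/1.093 − 1 = -4.026%.
Difference: 7.008 − (-4.026) = 11.034 pp.

11.03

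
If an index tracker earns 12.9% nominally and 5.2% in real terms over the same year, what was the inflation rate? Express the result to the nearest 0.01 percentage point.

7.32%

From (1+r_nom) = (1+r_real)(1+π), we get 1+π = (1 + 12.9%)/(1 + 5.2%) = 1.129/1.052 ≈ 1.07319.
So π ≈ 7.3194%.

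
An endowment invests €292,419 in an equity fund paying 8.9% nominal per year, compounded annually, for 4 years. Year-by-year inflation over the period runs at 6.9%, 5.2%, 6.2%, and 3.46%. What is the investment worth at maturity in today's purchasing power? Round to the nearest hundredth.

€332,833.22

Nominal value at maturity: €292,419 × (1 + 8.9%)^4 ≈ €411,260.60.
Price-level factor over 4 years: 1.069 × 1.052 × 1.062 × 1.0346 ≈ 1.2356356670.
The maturity value deflated by that factor is the answer in today's purchasing power.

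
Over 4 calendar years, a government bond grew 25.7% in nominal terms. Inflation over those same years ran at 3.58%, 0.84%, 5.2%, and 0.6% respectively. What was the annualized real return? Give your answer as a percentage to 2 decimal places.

Cumulative inflation factor: 1.0358 × 1.0084 × 1.052 × 1.006 ≈ 1.10541.
Nominal growth factor: 1.25700. Real growth factor = 1.25700 / 1.10541 ≈ 1.13714.
Annualized: 1.13714^(1/4) − 1 ≈ 0.03265.

3.27%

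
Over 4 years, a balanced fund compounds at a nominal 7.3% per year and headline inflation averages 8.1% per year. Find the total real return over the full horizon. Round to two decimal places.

-2.93%

The annual real rate is (1+7.3%)/(1+8.1%) − 1 = -0.7401%.
Compounded over 4 years: (1 + -0.007401)^4 − 1 ≈ -0.02928.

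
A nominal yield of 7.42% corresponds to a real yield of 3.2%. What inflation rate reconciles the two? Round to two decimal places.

4.09%

From (1+r_nom) = (1+r_real)(1+π), we get 1+π = (1 + 7.42%)/(1 + 3.2%) = 1.0742/1.032 ≈ 1.04089.
So π ≈ 4.0891%.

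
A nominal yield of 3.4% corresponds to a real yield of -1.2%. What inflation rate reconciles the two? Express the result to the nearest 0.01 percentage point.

4.66%

From (1+r_nom) = (1+r_real)(1+π), we get 1+π = (1 + 3.4%)/(1 − 1.2%) = 1.034/0.988 ≈ 1.04656.
So π ≈ 4.6559%.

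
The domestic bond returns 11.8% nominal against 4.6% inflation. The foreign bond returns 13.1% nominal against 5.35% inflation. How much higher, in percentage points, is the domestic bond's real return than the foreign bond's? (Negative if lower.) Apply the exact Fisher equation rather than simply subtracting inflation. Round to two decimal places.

-0.47

The domestic bond real return: 1.118/1.046 − 1 = 6.883%.
The foreign bond real return: 1.131/1.0535 − 1 = 7.356%.
Difference: 6.883 − 7.356 = -0.473 pp.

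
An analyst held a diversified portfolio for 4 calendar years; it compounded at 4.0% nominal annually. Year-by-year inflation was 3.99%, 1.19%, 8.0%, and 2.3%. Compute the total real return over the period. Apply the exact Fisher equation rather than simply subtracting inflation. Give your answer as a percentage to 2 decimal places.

Cumulative inflation factor: 1.0399 × 1.0119 × 1.080 × 1.023 ≈ 1.16260.
Nominal growth factor: 1.16986. Real growth factor = 1.16986 / 1.16260 ≈ 1.00625.
Total real return ≈ 0.6247%.

0.62%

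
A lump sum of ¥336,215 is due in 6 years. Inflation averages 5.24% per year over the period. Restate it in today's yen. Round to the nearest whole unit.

¥247,475

Price-level factor over 6 years: (1 + 5.24%)^6 ≈ 1.3585794355.
Purchasing power today: ¥336,215 divided by that factor.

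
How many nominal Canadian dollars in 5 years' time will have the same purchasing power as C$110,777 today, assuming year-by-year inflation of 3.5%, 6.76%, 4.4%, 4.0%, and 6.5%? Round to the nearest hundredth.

C$141,540.90

Cumulative price-level factor: 1.035 × 1.0676 × 1.044 × 1.040 × 1.065 ≈ 1.2777101966.
The nominal amount required is C$110,777 scaled up by that factor.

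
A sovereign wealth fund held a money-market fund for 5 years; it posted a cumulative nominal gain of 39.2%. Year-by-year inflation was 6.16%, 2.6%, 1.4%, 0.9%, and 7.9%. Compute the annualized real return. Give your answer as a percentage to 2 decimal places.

Cumulative inflation factor: 1.0616 × 1.026 × 1.014 × 1.009 × 1.079 ≈ 1.20243.
Nominal growth factor: 1.39200. Real growth factor = 1.39200 / 1.20243 ≈ 1.15766.
Annualized: 1.15766^(1/5) − 1 ≈ 0.02971.

2.97%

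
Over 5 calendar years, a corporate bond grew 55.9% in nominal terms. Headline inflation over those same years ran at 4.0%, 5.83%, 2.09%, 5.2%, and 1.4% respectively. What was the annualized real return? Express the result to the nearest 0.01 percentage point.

5.40%

Cumulative inflation factor: 1.040 × 1.0583 × 1.0209 × 1.052 × 1.014 ≈ 1.19861.
Nominal growth factor: 1.55900. Real growth factor = 1.55900 / 1.19861 ≈ 1.30067.
Annualized: 1.30067^(1/5) − 1 ≈ 0.05398.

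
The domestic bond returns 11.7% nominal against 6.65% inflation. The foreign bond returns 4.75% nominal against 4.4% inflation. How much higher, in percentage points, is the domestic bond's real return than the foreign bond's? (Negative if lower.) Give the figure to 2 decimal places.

The domestic bond real return: 1.117/1.0665 − 1 = 4.735%.
The foreign bond real return: 1.0475/1.044 − 1 = 0.335%.
Difference: 4.735 − 0.335 = 4.400 pp.

4.40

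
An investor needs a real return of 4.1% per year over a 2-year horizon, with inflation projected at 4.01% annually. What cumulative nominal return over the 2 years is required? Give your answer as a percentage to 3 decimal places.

17.233%

Required annual nominal rate: (1+4.1%)(1+4.01%) − 1 = 8.27441%.
Cumulative over 2 years: (1 + 0.0827441)^2 − 1 ≈ 0.17233.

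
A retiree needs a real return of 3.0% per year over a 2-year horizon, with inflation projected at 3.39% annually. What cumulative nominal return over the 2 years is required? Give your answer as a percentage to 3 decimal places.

13.405%

Required annual nominal rate: (1+3.0%)(1+3.39%) − 1 = 6.4917%.
Cumulative over 2 years: (1 + 0.064917)^2 − 1 ≈ 0.13405.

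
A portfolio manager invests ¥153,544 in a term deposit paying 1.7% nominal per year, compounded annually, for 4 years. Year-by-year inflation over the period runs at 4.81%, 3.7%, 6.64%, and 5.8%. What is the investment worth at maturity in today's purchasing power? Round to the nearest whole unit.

¥133,946

Nominal value at maturity: ¥153,544 × (1 + 1.7%)^4 ≈ ¥164,254.
Price-level factor over 4 years: 1.0481 × 1.037 × 1.0664 × 1.058 ≈ 1.2262733258.
Dividing the nominal maturity value by the price-level factor gives the value in today's money.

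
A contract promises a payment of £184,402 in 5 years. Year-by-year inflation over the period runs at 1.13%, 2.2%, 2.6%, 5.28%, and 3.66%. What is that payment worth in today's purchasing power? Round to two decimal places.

£159,342.01

Price-level factor over 5 years: 1.0113 × 1.022 × 1.026 × 1.0528 × 1.0366 ≈ 1.1572717309.
Purchasing power today: £184,402 divided by that factor.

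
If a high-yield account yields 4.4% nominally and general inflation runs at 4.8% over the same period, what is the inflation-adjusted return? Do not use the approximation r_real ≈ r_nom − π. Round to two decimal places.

Real return via the Fisher equation: (1 + 4.4%)/(1 + 4.8%) − 1 = 1.044/1.048 − 1 ≈ -0.00382.

-0.38%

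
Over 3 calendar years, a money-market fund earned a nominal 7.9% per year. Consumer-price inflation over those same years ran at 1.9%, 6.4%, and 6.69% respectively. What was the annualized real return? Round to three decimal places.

2.788%

Cumulative inflation factor: 1.019 × 1.064 × 1.0669 ≈ 1.15675.
Nominal growth factor: 1.25622. Real growth factor = 1.25622 / 1.15675 ≈ 1.08599.
Annualized: 1.08599^(1/3) − 1 ≈ 0.02788.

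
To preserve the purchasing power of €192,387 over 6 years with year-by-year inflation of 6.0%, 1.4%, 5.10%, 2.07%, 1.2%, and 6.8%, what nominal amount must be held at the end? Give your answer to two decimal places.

Cumulative price-level factor: 1.060 × 1.014 × 1.0510 × 1.0207 × 1.012 × 1.068 ≈ 1.2462248768.
Multiplying €192,387 by the price-level factor gives the future nominal sum.

€239,757.47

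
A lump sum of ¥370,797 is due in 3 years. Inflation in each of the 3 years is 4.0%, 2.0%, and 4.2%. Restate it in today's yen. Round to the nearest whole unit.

¥335,456

Price-level factor over 3 years: 1.040 × 1.020 × 1.042 = 1.1053536.
Purchasing power today: ¥370,797 divided by that factor.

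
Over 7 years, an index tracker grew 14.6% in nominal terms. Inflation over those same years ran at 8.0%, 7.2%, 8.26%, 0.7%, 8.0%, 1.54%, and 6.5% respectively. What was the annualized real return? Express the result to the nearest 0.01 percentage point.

Cumulative inflation factor: 1.080 × 1.072 × 1.0826 × 1.007 × 1.080 × 1.0154 × 1.065 ≈ 1.47410.
Nominal growth factor: 1.14600. Real growth factor = 1.14600 / 1.47410 ≈ 0.77742.
Annualized: 0.77742^(1/7) − 1 ≈ -0.03533.

-3.53%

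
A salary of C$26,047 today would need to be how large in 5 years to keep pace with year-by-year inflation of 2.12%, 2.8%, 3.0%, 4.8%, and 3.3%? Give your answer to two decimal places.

Cumulative price-level factor: 1.0212 × 1.028 × 1.030 × 1.048 × 1.033 ≈ 1.1705844473.
The nominal amount required is C$26,047 scaled up by that factor.

C$30,490.21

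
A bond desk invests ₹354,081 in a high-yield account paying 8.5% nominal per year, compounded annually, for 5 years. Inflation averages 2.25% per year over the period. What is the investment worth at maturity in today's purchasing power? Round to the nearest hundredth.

₹476,359.39

Nominal value at maturity: ₹354,081 × (1 + 8.5%)^5 ≈ ₹532,416.26.
Price-level factor over 5 years: (1 + 2.25%)^5 ≈ 1.1176776935.
The maturity value deflated by that factor is the answer in today's purchasing power.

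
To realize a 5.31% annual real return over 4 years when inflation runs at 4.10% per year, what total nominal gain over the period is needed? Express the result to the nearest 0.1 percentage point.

44.4%

Required annual nominal rate: (1+5.31%)(1+4.10%) − 1 = 9.62771%.
Cumulative over 4 years: (1 + 0.0962771)^4 − 1 ≈ 0.44438.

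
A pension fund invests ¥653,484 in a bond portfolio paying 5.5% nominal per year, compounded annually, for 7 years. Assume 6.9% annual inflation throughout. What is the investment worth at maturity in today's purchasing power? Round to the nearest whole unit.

Nominal value at maturity: ¥653,484 × (1 + 5.5%)^7 ≈ ¥950,610.
Price-level factor over 7 years: (1 + 6.9%)^7 ≈ 1.5953057718.
Dividing the nominal maturity value by the price-level factor gives the value in today's money.

¥595,879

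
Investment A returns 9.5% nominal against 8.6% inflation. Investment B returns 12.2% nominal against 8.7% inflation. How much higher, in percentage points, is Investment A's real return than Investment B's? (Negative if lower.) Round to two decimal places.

Investment A real return: 1.095/1.086 − 1 = 0.829%.
Investment B real return: 1.122/1.087 − 1 = 3.220%.
Difference: 0.829 − 3.220 = -2.391 pp.

-2.39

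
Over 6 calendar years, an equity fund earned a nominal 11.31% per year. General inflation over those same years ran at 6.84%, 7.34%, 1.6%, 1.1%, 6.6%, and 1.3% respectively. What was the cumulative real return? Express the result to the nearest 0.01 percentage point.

49.52%

Cumulative inflation factor: 1.0684 × 1.0734 × 1.016 × 1.011 × 1.066 × 1.013 ≈ 1.27206.
Nominal growth factor: 1.90198. Real growth factor = 1.90198 / 1.27206 ≈ 1.49520.
Total real return ≈ 49.5196%.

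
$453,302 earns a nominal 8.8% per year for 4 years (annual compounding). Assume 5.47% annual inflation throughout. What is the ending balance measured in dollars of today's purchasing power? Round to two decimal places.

Nominal value at maturity: $453,302 × (1 + 8.8%)^4 ≈ $635,189.36.
Price-level factor over 4 years: (1 + 5.47%)^4 ≈ 1.2374161619.
Dividing the nominal maturity value by the price-level factor gives the value in today's money.

$513,319.11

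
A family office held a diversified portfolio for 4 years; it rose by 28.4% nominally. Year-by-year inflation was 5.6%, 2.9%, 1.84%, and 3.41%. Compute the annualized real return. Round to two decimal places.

Cumulative inflation factor: 1.056 × 1.029 × 1.0184 × 1.0341 ≈ 1.14435.
Nominal growth factor: 1.28400. Real growth factor = 1.28400 / 1.14435 ≈ 1.12203.
Annualized: 1.12203^(1/4) − 1 ≈ 0.02920.

2.92%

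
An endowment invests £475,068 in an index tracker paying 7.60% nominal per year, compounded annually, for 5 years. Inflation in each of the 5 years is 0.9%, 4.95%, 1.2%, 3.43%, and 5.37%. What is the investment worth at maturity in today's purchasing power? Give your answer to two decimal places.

£586,677.60

Nominal value at maturity: £475,068 × (1 + 7.60%)^5 ≈ £685,199.65.
Price-level factor over 5 years: 1.009 × 1.0495 × 1.012 × 1.0343 × 1.0537 ≈ 1.1679321845.
Dividing the nominal maturity value by the price-level factor gives the value in today's money.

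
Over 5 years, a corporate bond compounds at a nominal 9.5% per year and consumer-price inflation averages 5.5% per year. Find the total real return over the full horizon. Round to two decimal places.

20.45%

The annual real rate is (1+9.5%)/(1+5.5%) − 1 = 3.7915%.
Compounded over 5 years: (1 + 0.037915)^5 − 1 ≈ 0.20450.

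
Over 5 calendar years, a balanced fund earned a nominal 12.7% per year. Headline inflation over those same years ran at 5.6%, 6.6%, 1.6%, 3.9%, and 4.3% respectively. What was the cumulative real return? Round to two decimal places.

46.69%

Cumulative inflation factor: 1.056 × 1.066 × 1.016 × 1.039 × 1.043 ≈ 1.23941.
Nominal growth factor: 1.81811. Real growth factor = 1.81811 / 1.23941 ≈ 1.46691.
Total real return ≈ 46.6915%.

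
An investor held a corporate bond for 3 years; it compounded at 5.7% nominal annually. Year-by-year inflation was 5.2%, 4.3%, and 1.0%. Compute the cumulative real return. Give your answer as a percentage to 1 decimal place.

Cumulative inflation factor: 1.052 × 1.043 × 1.010 ≈ 1.10821.
Nominal growth factor: 1.18093. Real growth factor = 1.18093 / 1.10821 ≈ 1.06562.
Total real return ≈ 6.5623%.

6.6%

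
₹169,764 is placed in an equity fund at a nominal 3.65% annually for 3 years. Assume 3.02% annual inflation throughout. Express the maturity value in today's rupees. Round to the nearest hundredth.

₹172,897.57

Nominal value at maturity: ₹169,764 × (1 + 3.65%)^3 ≈ ₹189,039.92.
Price-level factor over 3 years: (1 + 3.02%)^3 ≈ 1.0933636636.
Dividing the nominal maturity value by the price-level factor gives the value in today's money.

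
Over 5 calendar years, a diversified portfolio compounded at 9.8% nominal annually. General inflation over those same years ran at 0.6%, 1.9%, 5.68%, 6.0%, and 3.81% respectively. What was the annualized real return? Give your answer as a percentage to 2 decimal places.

Cumulative inflation factor: 1.006 × 1.019 × 1.0568 × 1.060 × 1.0381 ≈ 1.19209.
Nominal growth factor: 1.59592. Real growth factor = 1.59592 / 1.19209 ≈ 1.33876.
Annualized: 1.33876^(1/5) − 1 ≈ 0.06008.

6.01%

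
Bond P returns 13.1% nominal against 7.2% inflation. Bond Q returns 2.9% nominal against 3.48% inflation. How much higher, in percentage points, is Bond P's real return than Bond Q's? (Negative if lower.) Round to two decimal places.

Bond P real return: 1.131/1.072 − 1 = 5.504%.
Bond Q real return: 1.029/1.0348 − 1 = -0.560%.
Difference: 5.504 − (-0.560) = 6.064 pp.

6.06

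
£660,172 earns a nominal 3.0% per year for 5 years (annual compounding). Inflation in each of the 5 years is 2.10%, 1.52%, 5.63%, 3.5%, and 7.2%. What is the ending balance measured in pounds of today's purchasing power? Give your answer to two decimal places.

£630,004.22

Nominal value at maturity: £660,172 × (1 + 3.0%)^5 ≈ £765,320.28.
Price-level factor over 5 years: 1.0210 × 1.0152 × 1.0563 × 1.035 × 1.072 ≈ 1.2147859663.
Dividing the nominal maturity value by the price-level factor gives the value in today's money.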